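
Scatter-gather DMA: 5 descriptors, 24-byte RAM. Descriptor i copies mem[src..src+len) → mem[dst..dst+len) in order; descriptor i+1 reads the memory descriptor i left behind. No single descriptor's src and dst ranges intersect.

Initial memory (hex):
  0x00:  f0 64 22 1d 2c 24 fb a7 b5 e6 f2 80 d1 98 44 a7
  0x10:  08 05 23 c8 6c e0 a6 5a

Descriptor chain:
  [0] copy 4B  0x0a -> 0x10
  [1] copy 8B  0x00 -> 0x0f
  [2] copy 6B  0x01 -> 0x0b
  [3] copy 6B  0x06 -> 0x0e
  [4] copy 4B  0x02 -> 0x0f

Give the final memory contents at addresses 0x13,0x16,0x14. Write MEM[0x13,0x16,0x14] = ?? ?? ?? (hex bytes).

[0] 0x0a->0x10 len=4 : f2 80 d1 98
[1] 0x00->0x0f len=8 : f0 64 22 1d 2c 24 fb a7
[2] 0x01->0x0b len=6 : 64 22 1d 2c 24 fb
[3] 0x06->0x0e len=6 : fb a7 b5 e6 f2 64
[4] 0x02->0x0f len=4 : 22 1d 2c 24
query mem[0x13]=0x64, mem[0x16]=0xa7, mem[0x14]=0x24

MEM[0x13,0x16,0x14] = 64 a7 24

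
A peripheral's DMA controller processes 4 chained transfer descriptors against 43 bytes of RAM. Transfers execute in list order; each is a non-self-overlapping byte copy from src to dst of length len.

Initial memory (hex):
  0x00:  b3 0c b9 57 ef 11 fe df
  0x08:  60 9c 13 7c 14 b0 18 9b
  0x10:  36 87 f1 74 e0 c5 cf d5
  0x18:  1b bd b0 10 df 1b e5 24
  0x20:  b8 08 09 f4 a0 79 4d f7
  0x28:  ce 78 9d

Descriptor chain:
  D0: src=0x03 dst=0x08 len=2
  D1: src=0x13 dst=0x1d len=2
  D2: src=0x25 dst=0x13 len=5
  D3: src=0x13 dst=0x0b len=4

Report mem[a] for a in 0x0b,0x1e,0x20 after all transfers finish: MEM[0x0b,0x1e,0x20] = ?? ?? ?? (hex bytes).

MEM[0x0b,0x1e,0x20] = 79 e0 b8

  after D0: wrote 2B at 0x08 = 57ef
  after D1: wrote 2B at 0x1d = 74e0
  after D2: wrote 5B at 0x13 = 794df7ce78
  after D3: wrote 4B at 0x0b = 794df7ce
query mem[0x0b]=0x79, mem[0x1e]=0xe0, mem[0x20]=0xb8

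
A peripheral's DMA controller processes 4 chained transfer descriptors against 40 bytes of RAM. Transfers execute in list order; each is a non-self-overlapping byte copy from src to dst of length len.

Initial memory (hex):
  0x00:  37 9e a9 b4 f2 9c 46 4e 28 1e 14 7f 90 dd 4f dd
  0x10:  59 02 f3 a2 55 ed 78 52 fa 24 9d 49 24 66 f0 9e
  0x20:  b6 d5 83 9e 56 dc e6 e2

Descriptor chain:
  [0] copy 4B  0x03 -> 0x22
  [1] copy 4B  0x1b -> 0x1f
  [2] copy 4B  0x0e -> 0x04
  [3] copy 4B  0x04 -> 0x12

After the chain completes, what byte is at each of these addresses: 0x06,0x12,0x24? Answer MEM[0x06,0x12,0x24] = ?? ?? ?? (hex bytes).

MEM[0x06,0x12,0x24] = 59 4f 9c

D0: mem[0x22..0x25] <- [b4 f2 9c 46]
D1: mem[0x1f..0x22] <- [49 24 66 f0]
D2: mem[0x04..0x07] <- [4f dd 59 02]
D3: mem[0x12..0x15] <- [4f dd 59 02]
query mem[0x06]=0x59, mem[0x12]=0x4f, mem[0x24]=0x9c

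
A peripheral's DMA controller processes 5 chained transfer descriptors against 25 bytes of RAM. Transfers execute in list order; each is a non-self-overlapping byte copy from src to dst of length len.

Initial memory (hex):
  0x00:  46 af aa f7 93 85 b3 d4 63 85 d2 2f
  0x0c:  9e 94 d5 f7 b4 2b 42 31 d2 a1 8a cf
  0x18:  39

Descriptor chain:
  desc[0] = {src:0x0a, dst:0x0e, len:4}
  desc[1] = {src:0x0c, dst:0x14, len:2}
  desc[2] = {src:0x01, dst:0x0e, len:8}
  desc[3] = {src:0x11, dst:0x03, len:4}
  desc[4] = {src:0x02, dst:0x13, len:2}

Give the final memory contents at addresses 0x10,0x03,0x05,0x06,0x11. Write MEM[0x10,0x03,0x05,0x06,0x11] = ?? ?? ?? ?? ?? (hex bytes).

  after D0: wrote 4B at 0x0e = d22f9e94
  after D1: wrote 2B at 0x14 = 9e94
  after D2: wrote 8B at 0x0e = afaaf79385b3d463
  after D3: wrote 4B at 0x03 = 9385b3d4
  after D4: wrote 2B at 0x13 = aa93
query mem[0x10]=0xf7, mem[0x03]=0x93, mem[0x05]=0xb3, mem[0x06]=0xd4, mem[0x11]=0x93

MEM[0x10,0x03,0x05,0x06,0x11] = f7 93 b3 d4 93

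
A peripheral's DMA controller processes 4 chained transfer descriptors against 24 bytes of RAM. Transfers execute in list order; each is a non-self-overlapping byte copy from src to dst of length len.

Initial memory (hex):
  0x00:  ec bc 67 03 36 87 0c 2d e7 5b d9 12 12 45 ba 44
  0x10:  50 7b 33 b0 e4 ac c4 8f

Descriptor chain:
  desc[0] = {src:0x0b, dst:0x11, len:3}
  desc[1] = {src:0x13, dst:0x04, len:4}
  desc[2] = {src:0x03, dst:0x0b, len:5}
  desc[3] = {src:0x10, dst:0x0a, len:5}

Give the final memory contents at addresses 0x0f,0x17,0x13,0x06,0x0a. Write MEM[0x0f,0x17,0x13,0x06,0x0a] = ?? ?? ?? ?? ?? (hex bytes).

[0] 0x0b->0x11 len=3 : 12 12 45
[1] 0x13->0x04 len=4 : 45 e4 ac c4
[2] 0x03->0x0b len=5 : 03 45 e4 ac c4
[3] 0x10->0x0a len=5 : 50 12 12 45 e4
query mem[0x0f]=0xc4, mem[0x17]=0x8f, mem[0x13]=0x45, mem[0x06]=0xac, mem[0x0a]=0x50

MEM[0x0f,0x17,0x13,0x06,0x0a] = c4 8f 45 ac 50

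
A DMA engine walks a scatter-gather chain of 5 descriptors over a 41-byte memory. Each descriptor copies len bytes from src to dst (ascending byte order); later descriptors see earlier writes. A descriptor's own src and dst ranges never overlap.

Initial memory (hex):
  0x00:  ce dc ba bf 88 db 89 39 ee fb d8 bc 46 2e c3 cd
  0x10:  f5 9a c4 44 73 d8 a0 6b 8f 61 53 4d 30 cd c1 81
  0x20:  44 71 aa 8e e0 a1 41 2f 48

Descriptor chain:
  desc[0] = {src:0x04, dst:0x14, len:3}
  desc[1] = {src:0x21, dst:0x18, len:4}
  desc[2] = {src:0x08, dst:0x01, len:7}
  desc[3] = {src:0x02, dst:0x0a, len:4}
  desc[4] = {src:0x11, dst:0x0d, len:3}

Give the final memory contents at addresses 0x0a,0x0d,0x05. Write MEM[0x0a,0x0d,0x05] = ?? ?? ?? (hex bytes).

#0 dst[0x14+3] := {0x88,0xdb,0x89}
#1 dst[0x18+4] := {0x71,0xaa,0x8e,0xe0}
#2 dst[0x01+7] := {0xee,0xfb,0xd8,0xbc,0x46,0x2e,0xc3}
#3 dst[0x0a+4] := {0xfb,0xd8,0xbc,0x46}
#4 dst[0x0d+3] := {0x9a,0xc4,0x44}
query mem[0x0a]=0xfb, mem[0x0d]=0x9a, mem[0x05]=0x46

MEM[0x0a,0x0d,0x05] = fb 9a 46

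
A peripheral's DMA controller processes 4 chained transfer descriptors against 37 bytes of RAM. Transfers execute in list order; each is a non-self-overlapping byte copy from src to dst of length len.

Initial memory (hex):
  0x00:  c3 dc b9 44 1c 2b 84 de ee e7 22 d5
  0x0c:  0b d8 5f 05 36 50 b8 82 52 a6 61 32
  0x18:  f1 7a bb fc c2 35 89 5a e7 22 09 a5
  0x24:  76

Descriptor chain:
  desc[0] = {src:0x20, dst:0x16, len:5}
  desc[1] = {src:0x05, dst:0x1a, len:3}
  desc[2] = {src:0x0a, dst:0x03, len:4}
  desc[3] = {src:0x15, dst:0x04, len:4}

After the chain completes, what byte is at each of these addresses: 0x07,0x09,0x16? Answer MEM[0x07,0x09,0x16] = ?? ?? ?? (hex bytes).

D0: mem[0x16..0x1a] <- [e7 22 09 a5 76]
D1: mem[0x1a..0x1c] <- [2b 84 de]
D2: mem[0x03..0x06] <- [22 d5 0b d8]
D3: mem[0x04..0x07] <- [a6 e7 22 09]
query mem[0x07]=0x09, mem[0x09]=0xe7, mem[0x16]=0xe7

MEM[0x07,0x09,0x16] = 09 e7 e7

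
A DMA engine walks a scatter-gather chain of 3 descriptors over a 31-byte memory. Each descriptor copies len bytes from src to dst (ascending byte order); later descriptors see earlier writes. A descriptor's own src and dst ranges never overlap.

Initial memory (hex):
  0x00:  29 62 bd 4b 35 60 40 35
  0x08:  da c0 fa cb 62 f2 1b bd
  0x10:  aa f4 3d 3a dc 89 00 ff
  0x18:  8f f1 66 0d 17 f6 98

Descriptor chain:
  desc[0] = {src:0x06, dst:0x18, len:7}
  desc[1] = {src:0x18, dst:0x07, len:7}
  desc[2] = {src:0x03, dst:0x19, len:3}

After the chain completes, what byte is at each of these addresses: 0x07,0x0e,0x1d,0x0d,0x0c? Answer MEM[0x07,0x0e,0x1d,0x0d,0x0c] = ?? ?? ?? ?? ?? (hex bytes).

MEM[0x07,0x0e,0x1d,0x0d,0x0c] = 40 1b cb 62 cb

  after D0: wrote 7B at 0x18 = 4035dac0facb62
  after D1: wrote 7B at 0x07 = 4035dac0facb62
  after D2: wrote 3B at 0x19 = 4b3560
query mem[0x07]=0x40, mem[0x0e]=0x1b, mem[0x1d]=0xcb, mem[0x0d]=0x62, mem[0x0c]=0xcb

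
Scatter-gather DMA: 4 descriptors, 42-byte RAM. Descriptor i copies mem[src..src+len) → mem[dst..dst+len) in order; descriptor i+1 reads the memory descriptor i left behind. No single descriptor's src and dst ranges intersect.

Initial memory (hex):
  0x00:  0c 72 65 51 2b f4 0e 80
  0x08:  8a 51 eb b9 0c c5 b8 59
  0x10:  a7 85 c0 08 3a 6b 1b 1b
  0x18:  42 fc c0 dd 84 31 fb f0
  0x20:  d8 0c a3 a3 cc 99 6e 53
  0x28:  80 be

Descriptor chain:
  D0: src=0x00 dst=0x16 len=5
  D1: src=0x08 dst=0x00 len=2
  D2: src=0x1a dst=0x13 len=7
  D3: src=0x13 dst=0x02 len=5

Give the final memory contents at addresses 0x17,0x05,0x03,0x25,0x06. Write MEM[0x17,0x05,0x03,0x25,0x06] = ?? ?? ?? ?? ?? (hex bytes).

  after D0: wrote 5B at 0x16 = 0c7265512b
  after D1: wrote 2B at 0x00 = 8a51
  after D2: wrote 7B at 0x13 = 2bdd8431fbf0d8
  after D3: wrote 5B at 0x02 = 2bdd8431fb
query mem[0x17]=0xfb, mem[0x05]=0x31, mem[0x03]=0xdd, mem[0x25]=0x99, mem[0x06]=0xfb

MEM[0x17,0x05,0x03,0x25,0x06] = fb 31 dd 99 fb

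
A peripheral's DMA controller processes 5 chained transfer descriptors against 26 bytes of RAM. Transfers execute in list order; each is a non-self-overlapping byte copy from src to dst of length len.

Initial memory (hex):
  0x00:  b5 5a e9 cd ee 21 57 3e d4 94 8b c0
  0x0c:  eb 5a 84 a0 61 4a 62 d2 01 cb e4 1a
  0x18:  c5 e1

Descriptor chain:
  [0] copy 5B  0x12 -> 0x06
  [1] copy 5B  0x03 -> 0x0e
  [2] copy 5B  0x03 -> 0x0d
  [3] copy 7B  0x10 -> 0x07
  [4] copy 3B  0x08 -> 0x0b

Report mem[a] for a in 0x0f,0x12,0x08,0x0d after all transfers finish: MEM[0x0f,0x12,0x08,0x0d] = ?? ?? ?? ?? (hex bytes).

MEM[0x0f,0x12,0x08,0x0d] = 21 d2 d2 d2

[0] 0x12->0x06 len=5 : 62 d2 01 cb e4
[1] 0x03->0x0e len=5 : cd ee 21 62 d2
[2] 0x03->0x0d len=5 : cd ee 21 62 d2
[3] 0x10->0x07 len=7 : 62 d2 d2 d2 01 cb e4
[4] 0x08->0x0b len=3 : d2 d2 d2
query mem[0x0f]=0x21, mem[0x12]=0xd2, mem[0x08]=0xd2, mem[0x0d]=0xd2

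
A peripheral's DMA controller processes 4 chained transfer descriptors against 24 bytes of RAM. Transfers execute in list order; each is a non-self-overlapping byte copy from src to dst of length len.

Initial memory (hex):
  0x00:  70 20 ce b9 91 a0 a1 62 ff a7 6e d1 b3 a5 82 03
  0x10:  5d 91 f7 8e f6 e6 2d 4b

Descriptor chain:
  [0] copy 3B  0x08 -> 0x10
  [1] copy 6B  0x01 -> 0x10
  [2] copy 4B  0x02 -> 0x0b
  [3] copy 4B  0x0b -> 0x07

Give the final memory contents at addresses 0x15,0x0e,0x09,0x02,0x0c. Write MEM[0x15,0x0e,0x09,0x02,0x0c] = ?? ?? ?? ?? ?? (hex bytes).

MEM[0x15,0x0e,0x09,0x02,0x0c] = a1 a0 91 ce b9

D0: mem[0x10..0x12] <- [ff a7 6e]
D1: mem[0x10..0x15] <- [20 ce b9 91 a0 a1]
D2: mem[0x0b..0x0e] <- [ce b9 91 a0]
D3: mem[0x07..0x0a] <- [ce b9 91 a0]
query mem[0x15]=0xa1, mem[0x0e]=0xa0, mem[0x09]=0x91, mem[0x02]=0xce, mem[0x0c]=0xb9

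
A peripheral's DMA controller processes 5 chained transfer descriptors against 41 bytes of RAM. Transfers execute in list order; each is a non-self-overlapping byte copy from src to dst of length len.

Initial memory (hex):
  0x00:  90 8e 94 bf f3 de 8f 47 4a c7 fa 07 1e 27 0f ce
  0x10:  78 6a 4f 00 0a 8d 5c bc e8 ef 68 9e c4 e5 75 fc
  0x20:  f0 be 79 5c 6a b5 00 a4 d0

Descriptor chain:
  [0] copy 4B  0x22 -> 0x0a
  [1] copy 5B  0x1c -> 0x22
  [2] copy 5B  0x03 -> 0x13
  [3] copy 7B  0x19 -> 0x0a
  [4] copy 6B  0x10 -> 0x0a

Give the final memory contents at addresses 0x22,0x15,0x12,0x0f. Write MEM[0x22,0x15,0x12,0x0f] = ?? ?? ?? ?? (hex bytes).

  after D0: wrote 4B at 0x0a = 795c6ab5
  after D1: wrote 5B at 0x22 = c4e575fcf0
  after D2: wrote 5B at 0x13 = bff3de8f47
  after D3: wrote 7B at 0x0a = ef689ec4e575fc
  after D4: wrote 6B at 0x0a = fc6a4fbff3de
query mem[0x22]=0xc4, mem[0x15]=0xde, mem[0x12]=0x4f, mem[0x0f]=0xde

MEM[0x22,0x15,0x12,0x0f] = c4 de 4f de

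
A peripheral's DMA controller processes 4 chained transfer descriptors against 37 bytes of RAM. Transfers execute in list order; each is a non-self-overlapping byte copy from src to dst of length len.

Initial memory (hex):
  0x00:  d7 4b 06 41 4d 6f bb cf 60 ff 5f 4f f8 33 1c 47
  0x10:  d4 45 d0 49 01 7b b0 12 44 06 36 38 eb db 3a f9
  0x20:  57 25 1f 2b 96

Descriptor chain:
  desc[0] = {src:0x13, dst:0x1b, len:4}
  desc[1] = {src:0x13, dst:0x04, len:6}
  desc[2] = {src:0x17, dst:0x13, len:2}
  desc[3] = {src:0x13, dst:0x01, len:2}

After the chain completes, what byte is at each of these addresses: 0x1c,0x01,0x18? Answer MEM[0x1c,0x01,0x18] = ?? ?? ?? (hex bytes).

MEM[0x1c,0x01,0x18] = 01 12 44

[0] 0x13->0x1b len=4 : 49 01 7b b0
[1] 0x13->0x04 len=6 : 49 01 7b b0 12 44
[2] 0x17->0x13 len=2 : 12 44
[3] 0x13->0x01 len=2 : 12 44
query mem[0x1c]=0x01, mem[0x01]=0x12, mem[0x18]=0x44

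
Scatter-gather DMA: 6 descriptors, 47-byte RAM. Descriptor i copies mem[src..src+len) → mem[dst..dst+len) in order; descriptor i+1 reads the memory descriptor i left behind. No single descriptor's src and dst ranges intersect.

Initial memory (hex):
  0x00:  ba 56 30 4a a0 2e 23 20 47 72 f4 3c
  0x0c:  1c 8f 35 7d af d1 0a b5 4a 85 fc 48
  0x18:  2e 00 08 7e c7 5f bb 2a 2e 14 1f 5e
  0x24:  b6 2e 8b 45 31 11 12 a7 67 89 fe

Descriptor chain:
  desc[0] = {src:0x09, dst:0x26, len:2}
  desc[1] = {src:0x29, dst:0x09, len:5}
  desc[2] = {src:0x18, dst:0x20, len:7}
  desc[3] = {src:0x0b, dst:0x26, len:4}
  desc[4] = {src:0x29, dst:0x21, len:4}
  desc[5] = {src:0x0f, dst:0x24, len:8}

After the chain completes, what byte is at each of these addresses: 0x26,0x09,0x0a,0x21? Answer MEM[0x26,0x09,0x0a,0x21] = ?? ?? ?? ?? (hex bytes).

D0: mem[0x26..0x27] <- [72 f4]
D1: mem[0x09..0x0d] <- [11 12 a7 67 89]
D2: mem[0x20..0x26] <- [2e 00 08 7e c7 5f bb]
D3: mem[0x26..0x29] <- [a7 67 89 35]
D4: mem[0x21..0x24] <- [35 12 a7 67]
D5: mem[0x24..0x2b] <- [7d af d1 0a b5 4a 85 fc]
query mem[0x26]=0xd1, mem[0x09]=0x11, mem[0x0a]=0x12, mem[0x21]=0x35

MEM[0x26,0x09,0x0a,0x21] = d1 11 12 35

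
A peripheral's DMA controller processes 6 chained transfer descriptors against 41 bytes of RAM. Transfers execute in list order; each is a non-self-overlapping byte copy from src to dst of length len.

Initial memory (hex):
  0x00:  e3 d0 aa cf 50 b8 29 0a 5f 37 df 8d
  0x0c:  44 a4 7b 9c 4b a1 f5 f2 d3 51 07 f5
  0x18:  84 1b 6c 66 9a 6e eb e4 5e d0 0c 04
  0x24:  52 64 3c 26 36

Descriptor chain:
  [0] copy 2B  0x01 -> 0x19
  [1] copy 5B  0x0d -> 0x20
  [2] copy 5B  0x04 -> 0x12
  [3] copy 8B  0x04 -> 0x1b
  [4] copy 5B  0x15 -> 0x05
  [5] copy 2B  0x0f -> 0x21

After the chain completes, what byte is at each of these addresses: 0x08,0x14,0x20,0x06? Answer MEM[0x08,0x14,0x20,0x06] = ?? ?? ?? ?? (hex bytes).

MEM[0x08,0x14,0x20,0x06] = 84 29 37 5f

  after D0: wrote 2B at 0x19 = d0aa
  after D1: wrote 5B at 0x20 = a47b9c4ba1
  after D2: wrote 5B at 0x12 = 50b8290a5f
  after D3: wrote 8B at 0x1b = 50b8290a5f37df8d
  after D4: wrote 5B at 0x05 = 0a5ff584d0
  after D5: wrote 2B at 0x21 = 9c4b
query mem[0x08]=0x84, mem[0x14]=0x29, mem[0x20]=0x37, mem[0x06]=0x5f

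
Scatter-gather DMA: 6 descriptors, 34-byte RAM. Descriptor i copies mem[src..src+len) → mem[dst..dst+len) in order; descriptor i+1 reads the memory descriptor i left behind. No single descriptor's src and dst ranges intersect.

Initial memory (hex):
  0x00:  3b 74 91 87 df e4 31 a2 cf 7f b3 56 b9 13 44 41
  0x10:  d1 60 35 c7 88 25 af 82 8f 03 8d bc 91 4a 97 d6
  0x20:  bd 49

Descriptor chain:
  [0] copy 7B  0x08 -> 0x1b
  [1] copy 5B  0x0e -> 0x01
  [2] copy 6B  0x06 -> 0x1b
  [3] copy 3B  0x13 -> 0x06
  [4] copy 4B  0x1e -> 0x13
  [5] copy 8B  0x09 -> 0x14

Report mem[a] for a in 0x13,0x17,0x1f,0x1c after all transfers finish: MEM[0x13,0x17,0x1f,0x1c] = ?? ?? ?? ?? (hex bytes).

  after D0: wrote 7B at 0x1b = cf7fb356b91344
  after D1: wrote 5B at 0x01 = 4441d16035
  after D2: wrote 6B at 0x1b = 31a2cf7fb356
  after D3: wrote 3B at 0x06 = c78825
  after D4: wrote 4B at 0x13 = 7fb35644
  after D5: wrote 8B at 0x14 = 7fb356b9134441d1
query mem[0x13]=0x7f, mem[0x17]=0xb9, mem[0x1f]=0xb3, mem[0x1c]=0xa2

MEM[0x13,0x17,0x1f,0x1c] = 7f b9 b3 a2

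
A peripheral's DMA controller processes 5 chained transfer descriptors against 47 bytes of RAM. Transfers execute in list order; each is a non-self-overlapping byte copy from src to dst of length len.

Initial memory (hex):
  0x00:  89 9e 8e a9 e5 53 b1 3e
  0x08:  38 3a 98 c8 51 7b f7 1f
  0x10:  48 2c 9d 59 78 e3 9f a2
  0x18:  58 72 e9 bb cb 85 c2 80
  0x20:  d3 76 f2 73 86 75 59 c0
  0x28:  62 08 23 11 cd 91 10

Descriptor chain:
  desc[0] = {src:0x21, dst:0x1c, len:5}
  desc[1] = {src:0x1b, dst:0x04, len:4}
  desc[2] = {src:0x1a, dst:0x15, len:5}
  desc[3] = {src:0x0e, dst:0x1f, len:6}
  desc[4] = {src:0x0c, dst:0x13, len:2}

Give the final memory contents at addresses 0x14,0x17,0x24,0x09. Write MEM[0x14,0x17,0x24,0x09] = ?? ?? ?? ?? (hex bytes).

MEM[0x14,0x17,0x24,0x09] = 7b 76 59 3a

#0 dst[0x1c+5] := {0x76,0xf2,0x73,0x86,0x75}
#1 dst[0x04+4] := {0xbb,0x76,0xf2,0x73}
#2 dst[0x15+5] := {0xe9,0xbb,0x76,0xf2,0x73}
#3 dst[0x1f+6] := {0xf7,0x1f,0x48,0x2c,0x9d,0x59}
#4 dst[0x13+2] := {0x51,0x7b}
query mem[0x14]=0x7b, mem[0x17]=0x76, mem[0x24]=0x59, mem[0x09]=0x3a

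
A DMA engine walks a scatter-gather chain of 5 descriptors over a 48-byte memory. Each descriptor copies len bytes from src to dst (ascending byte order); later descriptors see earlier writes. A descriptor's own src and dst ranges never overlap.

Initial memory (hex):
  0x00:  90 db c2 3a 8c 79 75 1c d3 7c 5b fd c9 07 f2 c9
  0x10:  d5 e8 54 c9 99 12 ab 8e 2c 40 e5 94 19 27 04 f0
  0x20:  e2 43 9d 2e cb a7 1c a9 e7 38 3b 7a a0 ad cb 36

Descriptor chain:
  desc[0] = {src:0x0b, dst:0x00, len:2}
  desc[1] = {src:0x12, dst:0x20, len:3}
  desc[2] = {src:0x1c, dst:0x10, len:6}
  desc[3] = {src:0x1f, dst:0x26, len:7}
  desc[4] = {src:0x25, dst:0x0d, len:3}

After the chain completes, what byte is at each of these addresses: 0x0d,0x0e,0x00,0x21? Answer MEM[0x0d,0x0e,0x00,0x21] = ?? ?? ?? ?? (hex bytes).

  after D0: wrote 2B at 0x00 = fdc9
  after D1: wrote 3B at 0x20 = 54c999
  after D2: wrote 6B at 0x10 = 192704f054c9
  after D3: wrote 7B at 0x26 = f054c9992ecba7
  after D4: wrote 3B at 0x0d = a7f054
query mem[0x0d]=0xa7, mem[0x0e]=0xf0, mem[0x00]=0xfd, mem[0x21]=0xc9

MEM[0x0d,0x0e,0x00,0x21] = a7 f0 fd c9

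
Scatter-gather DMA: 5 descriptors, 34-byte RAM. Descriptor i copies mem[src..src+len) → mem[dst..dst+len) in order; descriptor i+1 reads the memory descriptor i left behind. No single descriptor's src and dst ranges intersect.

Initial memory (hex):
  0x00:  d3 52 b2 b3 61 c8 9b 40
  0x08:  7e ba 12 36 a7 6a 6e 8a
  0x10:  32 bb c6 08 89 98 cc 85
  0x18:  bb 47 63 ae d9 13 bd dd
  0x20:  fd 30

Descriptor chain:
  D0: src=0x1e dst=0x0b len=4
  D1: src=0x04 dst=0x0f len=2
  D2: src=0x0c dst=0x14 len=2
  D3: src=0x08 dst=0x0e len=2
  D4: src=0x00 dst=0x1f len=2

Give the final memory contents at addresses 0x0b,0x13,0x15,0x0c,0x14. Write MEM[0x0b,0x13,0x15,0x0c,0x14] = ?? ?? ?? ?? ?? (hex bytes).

MEM[0x0b,0x13,0x15,0x0c,0x14] = bd 08 fd dd dd

[0] 0x1e->0x0b len=4 : bd dd fd 30
[1] 0x04->0x0f len=2 : 61 c8
[2] 0x0c->0x14 len=2 : dd fd
[3] 0x08->0x0e len=2 : 7e ba
[4] 0x00->0x1f len=2 : d3 52
query mem[0x0b]=0xbd, mem[0x13]=0x08, mem[0x15]=0xfd, mem[0x0c]=0xdd, mem[0x14]=0xdd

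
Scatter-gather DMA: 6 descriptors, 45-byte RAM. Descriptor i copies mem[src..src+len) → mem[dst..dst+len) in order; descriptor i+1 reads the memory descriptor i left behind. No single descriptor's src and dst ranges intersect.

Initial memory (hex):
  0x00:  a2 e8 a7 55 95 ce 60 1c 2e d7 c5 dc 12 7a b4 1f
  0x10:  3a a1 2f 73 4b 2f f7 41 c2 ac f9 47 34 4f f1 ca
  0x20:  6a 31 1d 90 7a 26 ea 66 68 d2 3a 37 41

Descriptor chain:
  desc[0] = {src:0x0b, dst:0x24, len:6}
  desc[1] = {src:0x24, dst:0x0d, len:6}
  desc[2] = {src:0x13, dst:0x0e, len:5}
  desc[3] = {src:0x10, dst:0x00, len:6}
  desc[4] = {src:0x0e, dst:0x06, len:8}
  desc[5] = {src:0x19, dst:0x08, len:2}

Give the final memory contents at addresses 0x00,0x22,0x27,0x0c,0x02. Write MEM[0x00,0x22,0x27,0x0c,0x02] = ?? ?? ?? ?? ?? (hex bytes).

  after D0: wrote 6B at 0x24 = dc127ab41f3a
  after D1: wrote 6B at 0x0d = dc127ab41f3a
  after D2: wrote 5B at 0x0e = 734b2ff741
  after D3: wrote 6B at 0x00 = 2ff741734b2f
  after D4: wrote 8B at 0x06 = 734b2ff741734b2f
  after D5: wrote 2B at 0x08 = acf9
query mem[0x00]=0x2f, mem[0x22]=0x1d, mem[0x27]=0xb4, mem[0x0c]=0x4b, mem[0x02]=0x41

MEM[0x00,0x22,0x27,0x0c,0x02] = 2f 1d b4 4b 41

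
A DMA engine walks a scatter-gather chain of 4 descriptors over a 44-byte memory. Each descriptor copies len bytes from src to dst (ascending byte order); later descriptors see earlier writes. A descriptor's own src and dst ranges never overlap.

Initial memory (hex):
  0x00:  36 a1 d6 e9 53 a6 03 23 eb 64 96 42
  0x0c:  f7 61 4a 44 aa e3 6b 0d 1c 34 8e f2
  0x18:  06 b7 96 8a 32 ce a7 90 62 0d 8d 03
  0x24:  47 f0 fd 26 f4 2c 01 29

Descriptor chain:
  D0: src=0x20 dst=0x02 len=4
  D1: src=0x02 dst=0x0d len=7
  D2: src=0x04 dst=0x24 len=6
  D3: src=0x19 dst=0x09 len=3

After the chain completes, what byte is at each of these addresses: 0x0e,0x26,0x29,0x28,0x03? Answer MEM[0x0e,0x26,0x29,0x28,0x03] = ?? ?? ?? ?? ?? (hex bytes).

D0: mem[0x02..0x05] <- [62 0d 8d 03]
D1: mem[0x0d..0x13] <- [62 0d 8d 03 03 23 eb]
D2: mem[0x24..0x29] <- [8d 03 03 23 eb 64]
D3: mem[0x09..0x0b] <- [b7 96 8a]
query mem[0x0e]=0x0d, mem[0x26]=0x03, mem[0x29]=0x64, mem[0x28]=0xeb, mem[0x03]=0x0d

MEM[0x0e,0x26,0x29,0x28,0x03] = 0d 03 64 eb 0d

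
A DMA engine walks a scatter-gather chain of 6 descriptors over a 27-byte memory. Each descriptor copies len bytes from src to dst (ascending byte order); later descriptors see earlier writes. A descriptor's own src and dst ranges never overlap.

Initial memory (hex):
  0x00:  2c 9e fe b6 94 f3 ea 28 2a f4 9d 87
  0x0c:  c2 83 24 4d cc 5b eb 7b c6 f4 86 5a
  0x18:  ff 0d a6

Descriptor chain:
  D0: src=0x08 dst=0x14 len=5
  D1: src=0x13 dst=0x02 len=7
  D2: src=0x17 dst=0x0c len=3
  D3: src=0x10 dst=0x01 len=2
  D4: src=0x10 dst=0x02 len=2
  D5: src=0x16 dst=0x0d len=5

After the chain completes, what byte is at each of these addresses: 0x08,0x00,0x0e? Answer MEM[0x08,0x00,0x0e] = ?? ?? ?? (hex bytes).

[0] 0x08->0x14 len=5 : 2a f4 9d 87 c2
[1] 0x13->0x02 len=7 : 7b 2a f4 9d 87 c2 0d
[2] 0x17->0x0c len=3 : 87 c2 0d
[3] 0x10->0x01 len=2 : cc 5b
[4] 0x10->0x02 len=2 : cc 5b
[5] 0x16->0x0d len=5 : 9d 87 c2 0d a6
query mem[0x08]=0x0d, mem[0x00]=0x2c, mem[0x0e]=0x87

MEM[0x08,0x00,0x0e] = 0d 2c 87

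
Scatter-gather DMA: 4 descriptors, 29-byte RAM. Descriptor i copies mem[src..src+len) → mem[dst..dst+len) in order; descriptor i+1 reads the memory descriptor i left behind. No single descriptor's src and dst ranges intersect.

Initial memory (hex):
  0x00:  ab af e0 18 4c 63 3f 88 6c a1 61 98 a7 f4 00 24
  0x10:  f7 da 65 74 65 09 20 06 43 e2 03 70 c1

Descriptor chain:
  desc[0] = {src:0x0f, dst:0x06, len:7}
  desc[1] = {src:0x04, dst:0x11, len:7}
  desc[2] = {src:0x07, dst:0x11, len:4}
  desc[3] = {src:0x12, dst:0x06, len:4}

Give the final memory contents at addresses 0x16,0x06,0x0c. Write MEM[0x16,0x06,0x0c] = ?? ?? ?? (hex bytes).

MEM[0x16,0x06,0x0c] = 65 da 09

#0 dst[0x06+7] := {0x24,0xf7,0xda,0x65,0x74,0x65,0x09}
#1 dst[0x11+7] := {0x4c,0x63,0x24,0xf7,0xda,0x65,0x74}
#2 dst[0x11+4] := {0xf7,0xda,0x65,0x74}
#3 dst[0x06+4] := {0xda,0x65,0x74,0xda}
query mem[0x16]=0x65, mem[0x06]=0xda, mem[0x0c]=0x09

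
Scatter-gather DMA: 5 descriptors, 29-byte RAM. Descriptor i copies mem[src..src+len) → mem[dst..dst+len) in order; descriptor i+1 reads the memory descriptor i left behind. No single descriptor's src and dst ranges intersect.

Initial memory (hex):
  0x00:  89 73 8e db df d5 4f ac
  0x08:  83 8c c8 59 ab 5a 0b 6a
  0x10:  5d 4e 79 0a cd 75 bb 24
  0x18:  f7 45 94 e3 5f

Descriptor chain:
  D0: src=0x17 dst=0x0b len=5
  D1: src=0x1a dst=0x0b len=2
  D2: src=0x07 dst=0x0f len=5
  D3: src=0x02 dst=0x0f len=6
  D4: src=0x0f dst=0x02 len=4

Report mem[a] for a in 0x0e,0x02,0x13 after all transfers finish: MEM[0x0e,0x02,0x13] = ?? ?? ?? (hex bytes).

D0: mem[0x0b..0x0f] <- [24 f7 45 94 e3]
D1: mem[0x0b..0x0c] <- [94 e3]
D2: mem[0x0f..0x13] <- [ac 83 8c c8 94]
D3: mem[0x0f..0x14] <- [8e db df d5 4f ac]
D4: mem[0x02..0x05] <- [8e db df d5]
query mem[0x0e]=0x94, mem[0x02]=0x8e, mem[0x13]=0x4f

MEM[0x0e,0x02,0x13] = 94 8e 4f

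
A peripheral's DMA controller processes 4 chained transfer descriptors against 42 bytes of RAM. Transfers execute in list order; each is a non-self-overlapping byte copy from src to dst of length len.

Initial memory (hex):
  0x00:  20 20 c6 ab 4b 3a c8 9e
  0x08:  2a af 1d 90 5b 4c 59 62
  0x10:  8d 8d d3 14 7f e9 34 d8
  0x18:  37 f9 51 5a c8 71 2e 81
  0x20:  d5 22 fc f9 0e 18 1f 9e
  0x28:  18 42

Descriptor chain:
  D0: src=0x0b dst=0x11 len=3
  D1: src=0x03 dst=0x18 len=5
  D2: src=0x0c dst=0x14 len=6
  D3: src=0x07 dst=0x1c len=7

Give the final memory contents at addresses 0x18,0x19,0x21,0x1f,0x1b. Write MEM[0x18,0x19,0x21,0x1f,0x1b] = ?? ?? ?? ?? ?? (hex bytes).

MEM[0x18,0x19,0x21,0x1f,0x1b] = 8d 90 5b 1d c8

  after D0: wrote 3B at 0x11 = 905b4c
  after D1: wrote 5B at 0x18 = ab4b3ac89e
  after D2: wrote 6B at 0x14 = 5b4c59628d90
  after D3: wrote 7B at 0x1c = 9e2aaf1d905b4c
query mem[0x18]=0x8d, mem[0x19]=0x90, mem[0x21]=0x5b, mem[0x1f]=0x1d, mem[0x1b]=0xc8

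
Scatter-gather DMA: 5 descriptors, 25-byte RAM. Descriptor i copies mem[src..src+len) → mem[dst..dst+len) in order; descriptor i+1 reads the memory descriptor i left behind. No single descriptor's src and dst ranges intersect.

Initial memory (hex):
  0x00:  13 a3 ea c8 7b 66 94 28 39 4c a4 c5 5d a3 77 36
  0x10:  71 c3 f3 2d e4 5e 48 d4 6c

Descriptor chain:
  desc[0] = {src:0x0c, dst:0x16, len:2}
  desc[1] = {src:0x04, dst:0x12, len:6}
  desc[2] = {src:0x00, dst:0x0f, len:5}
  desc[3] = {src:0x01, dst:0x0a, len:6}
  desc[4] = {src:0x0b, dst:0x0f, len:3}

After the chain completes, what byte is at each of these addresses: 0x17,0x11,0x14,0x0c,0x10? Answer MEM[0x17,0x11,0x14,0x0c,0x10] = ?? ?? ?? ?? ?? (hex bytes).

MEM[0x17,0x11,0x14,0x0c,0x10] = 4c 7b 94 c8 c8

#0 dst[0x16+2] := {0x5d,0xa3}
#1 dst[0x12+6] := {0x7b,0x66,0x94,0x28,0x39,0x4c}
#2 dst[0x0f+5] := {0x13,0xa3,0xea,0xc8,0x7b}
#3 dst[0x0a+6] := {0xa3,0xea,0xc8,0x7b,0x66,0x94}
#4 dst[0x0f+3] := {0xea,0xc8,0x7b}
query mem[0x17]=0x4c, mem[0x11]=0x7b, mem[0x14]=0x94, mem[0x0c]=0xc8, mem[0x10]=0xc8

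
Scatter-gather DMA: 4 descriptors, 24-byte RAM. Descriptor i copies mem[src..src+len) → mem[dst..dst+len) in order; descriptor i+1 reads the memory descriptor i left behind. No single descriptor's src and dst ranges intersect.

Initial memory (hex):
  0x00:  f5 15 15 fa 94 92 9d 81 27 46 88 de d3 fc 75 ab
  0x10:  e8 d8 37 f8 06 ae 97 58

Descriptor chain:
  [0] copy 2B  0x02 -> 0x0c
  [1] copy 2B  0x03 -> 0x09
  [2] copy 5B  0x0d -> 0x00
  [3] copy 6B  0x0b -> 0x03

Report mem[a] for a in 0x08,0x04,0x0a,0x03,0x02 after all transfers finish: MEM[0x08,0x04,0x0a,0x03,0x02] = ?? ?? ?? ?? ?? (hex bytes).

MEM[0x08,0x04,0x0a,0x03,0x02] = e8 15 94 de ab

D0: mem[0x0c..0x0d] <- [15 fa]
D1: mem[0x09..0x0a] <- [fa 94]
D2: mem[0x00..0x04] <- [fa 75 ab e8 d8]
D3: mem[0x03..0x08] <- [de 15 fa 75 ab e8]
query mem[0x08]=0xe8, mem[0x04]=0x15, mem[0x0a]=0x94, mem[0x03]=0xde, mem[0x02]=0xab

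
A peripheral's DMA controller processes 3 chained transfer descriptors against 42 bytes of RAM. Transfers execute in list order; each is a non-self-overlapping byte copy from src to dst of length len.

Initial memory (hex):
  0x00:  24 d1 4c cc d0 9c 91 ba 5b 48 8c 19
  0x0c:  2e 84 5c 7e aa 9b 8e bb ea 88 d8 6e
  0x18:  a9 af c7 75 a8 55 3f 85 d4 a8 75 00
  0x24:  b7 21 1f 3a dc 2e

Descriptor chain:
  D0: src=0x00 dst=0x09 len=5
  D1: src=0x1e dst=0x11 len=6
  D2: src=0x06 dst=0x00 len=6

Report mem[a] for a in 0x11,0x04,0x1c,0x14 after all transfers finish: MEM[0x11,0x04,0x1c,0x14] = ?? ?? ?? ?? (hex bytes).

MEM[0x11,0x04,0x1c,0x14] = 3f d1 a8 a8

D0: mem[0x09..0x0d] <- [24 d1 4c cc d0]
D1: mem[0x11..0x16] <- [3f 85 d4 a8 75 00]
D2: mem[0x00..0x05] <- [91 ba 5b 24 d1 4c]
query mem[0x11]=0x3f, mem[0x04]=0xd1, mem[0x1c]=0xa8, mem[0x14]=0xa8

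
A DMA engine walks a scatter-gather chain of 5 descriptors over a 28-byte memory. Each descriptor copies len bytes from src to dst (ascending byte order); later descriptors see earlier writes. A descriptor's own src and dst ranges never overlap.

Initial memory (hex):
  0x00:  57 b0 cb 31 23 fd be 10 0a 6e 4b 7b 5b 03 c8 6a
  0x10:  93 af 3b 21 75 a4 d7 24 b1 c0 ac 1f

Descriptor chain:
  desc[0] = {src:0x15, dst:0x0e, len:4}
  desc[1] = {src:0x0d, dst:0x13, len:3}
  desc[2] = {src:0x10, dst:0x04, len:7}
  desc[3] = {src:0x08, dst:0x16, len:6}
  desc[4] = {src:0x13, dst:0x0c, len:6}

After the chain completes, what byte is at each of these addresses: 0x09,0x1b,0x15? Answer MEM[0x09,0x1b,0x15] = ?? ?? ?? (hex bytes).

MEM[0x09,0x1b,0x15] = d7 03 d7

#0 dst[0x0e+4] := {0xa4,0xd7,0x24,0xb1}
#1 dst[0x13+3] := {0x03,0xa4,0xd7}
#2 dst[0x04+7] := {0x24,0xb1,0x3b,0x03,0xa4,0xd7,0xd7}
#3 dst[0x16+6] := {0xa4,0xd7,0xd7,0x7b,0x5b,0x03}
#4 dst[0x0c+6] := {0x03,0xa4,0xd7,0xa4,0xd7,0xd7}
query mem[0x09]=0xd7, mem[0x1b]=0x03, mem[0x15]=0xd7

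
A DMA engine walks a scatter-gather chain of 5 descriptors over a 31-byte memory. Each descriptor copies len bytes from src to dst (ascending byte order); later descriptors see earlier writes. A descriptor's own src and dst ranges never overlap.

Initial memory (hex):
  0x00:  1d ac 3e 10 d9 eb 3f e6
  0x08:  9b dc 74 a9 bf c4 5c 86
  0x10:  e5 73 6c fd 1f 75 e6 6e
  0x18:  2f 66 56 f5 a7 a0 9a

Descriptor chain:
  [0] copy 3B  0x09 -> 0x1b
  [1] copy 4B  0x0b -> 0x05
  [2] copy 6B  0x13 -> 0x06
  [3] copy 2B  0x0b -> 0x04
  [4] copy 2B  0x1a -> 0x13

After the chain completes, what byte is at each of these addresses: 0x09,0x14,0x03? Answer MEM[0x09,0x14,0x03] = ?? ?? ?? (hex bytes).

#0 dst[0x1b+3] := {0xdc,0x74,0xa9}
#1 dst[0x05+4] := {0xa9,0xbf,0xc4,0x5c}
#2 dst[0x06+6] := {0xfd,0x1f,0x75,0xe6,0x6e,0x2f}
#3 dst[0x04+2] := {0x2f,0xbf}
#4 dst[0x13+2] := {0x56,0xdc}
query mem[0x09]=0xe6, mem[0x14]=0xdc, mem[0x03]=0x10

MEM[0x09,0x14,0x03] = e6 dc 10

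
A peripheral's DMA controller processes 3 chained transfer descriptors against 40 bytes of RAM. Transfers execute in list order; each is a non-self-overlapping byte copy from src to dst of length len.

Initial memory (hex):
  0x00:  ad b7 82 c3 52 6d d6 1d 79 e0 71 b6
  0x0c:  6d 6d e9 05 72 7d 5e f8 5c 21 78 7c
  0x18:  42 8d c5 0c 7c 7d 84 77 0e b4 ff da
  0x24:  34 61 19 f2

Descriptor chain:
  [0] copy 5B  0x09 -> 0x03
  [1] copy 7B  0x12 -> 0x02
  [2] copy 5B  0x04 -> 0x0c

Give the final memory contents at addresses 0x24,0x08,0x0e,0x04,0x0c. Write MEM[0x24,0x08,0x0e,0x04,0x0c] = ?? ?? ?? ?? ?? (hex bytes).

#0 dst[0x03+5] := {0xe0,0x71,0xb6,0x6d,0x6d}
#1 dst[0x02+7] := {0x5e,0xf8,0x5c,0x21,0x78,0x7c,0x42}
#2 dst[0x0c+5] := {0x5c,0x21,0x78,0x7c,0x42}
query mem[0x24]=0x34, mem[0x08]=0x42, mem[0x0e]=0x78, mem[0x04]=0x5c, mem[0x0c]=0x5c

MEM[0x24,0x08,0x0e,0x04,0x0c] = 34 42 78 5c 5c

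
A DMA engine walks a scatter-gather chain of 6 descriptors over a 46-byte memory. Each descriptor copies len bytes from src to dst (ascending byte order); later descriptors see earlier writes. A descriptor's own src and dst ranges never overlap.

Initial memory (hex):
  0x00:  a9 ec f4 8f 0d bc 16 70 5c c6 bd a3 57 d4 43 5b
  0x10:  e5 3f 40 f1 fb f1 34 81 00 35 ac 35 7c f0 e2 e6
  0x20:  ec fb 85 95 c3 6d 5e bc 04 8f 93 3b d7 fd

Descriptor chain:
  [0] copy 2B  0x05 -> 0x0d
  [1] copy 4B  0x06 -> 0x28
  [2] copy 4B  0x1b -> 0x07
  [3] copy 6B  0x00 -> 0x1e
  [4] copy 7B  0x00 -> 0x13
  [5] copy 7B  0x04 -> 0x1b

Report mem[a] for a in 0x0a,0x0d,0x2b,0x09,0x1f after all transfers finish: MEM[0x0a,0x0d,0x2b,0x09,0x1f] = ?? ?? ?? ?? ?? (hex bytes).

D0: mem[0x0d..0x0e] <- [bc 16]
D1: mem[0x28..0x2b] <- [16 70 5c c6]
D2: mem[0x07..0x0a] <- [35 7c f0 e2]
D3: mem[0x1e..0x23] <- [a9 ec f4 8f 0d bc]
D4: mem[0x13..0x19] <- [a9 ec f4 8f 0d bc 16]
D5: mem[0x1b..0x21] <- [0d bc 16 35 7c f0 e2]
query mem[0x0a]=0xe2, mem[0x0d]=0xbc, mem[0x2b]=0xc6, mem[0x09]=0xf0, mem[0x1f]=0x7c

MEM[0x0a,0x0d,0x2b,0x09,0x1f] = e2 bc c6 f0 7c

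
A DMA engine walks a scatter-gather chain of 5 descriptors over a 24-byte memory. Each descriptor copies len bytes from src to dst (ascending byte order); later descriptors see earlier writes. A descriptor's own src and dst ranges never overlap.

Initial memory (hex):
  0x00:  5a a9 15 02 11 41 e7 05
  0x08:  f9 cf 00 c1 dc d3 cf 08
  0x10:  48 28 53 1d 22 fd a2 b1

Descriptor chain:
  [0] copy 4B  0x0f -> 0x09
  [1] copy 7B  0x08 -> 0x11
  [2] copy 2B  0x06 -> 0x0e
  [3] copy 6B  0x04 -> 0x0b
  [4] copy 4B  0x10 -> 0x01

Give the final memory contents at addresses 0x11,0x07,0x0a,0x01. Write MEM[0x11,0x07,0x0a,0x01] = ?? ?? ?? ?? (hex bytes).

[0] 0x0f->0x09 len=4 : 08 48 28 53
[1] 0x08->0x11 len=7 : f9 08 48 28 53 d3 cf
[2] 0x06->0x0e len=2 : e7 05
[3] 0x04->0x0b len=6 : 11 41 e7 05 f9 08
[4] 0x10->0x01 len=4 : 08 f9 08 48
query mem[0x11]=0xf9, mem[0x07]=0x05, mem[0x0a]=0x48, mem[0x01]=0x08

MEM[0x11,0x07,0x0a,0x01] = f9 05 48 08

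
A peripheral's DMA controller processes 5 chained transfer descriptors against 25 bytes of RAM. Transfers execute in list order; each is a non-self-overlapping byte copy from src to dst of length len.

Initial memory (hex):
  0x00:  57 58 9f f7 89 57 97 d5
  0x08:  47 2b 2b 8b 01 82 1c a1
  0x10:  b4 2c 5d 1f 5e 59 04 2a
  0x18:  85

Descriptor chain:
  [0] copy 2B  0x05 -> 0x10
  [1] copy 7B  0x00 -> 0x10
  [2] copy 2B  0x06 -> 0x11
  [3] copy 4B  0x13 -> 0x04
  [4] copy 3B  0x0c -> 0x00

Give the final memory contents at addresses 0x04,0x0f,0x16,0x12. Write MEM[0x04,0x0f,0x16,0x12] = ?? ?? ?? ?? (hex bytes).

D0: mem[0x10..0x11] <- [57 97]
D1: mem[0x10..0x16] <- [57 58 9f f7 89 57 97]
D2: mem[0x11..0x12] <- [97 d5]
D3: mem[0x04..0x07] <- [f7 89 57 97]
D4: mem[0x00..0x02] <- [01 82 1c]
query mem[0x04]=0xf7, mem[0x0f]=0xa1, mem[0x16]=0x97, mem[0x12]=0xd5

MEM[0x04,0x0f,0x16,0x12] = f7 a1 97 d5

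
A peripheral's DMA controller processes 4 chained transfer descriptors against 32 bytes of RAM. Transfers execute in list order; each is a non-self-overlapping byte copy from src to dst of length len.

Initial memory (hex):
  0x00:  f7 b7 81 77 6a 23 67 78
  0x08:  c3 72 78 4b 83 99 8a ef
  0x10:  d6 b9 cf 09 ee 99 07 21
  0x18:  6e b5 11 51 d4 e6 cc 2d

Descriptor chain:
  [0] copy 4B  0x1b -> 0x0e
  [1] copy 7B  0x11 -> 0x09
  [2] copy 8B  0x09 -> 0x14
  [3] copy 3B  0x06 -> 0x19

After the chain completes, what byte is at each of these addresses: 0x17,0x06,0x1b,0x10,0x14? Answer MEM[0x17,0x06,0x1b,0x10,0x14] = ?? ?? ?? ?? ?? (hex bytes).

MEM[0x17,0x06,0x1b,0x10,0x14] = ee 67 c3 e6 cc

  after D0: wrote 4B at 0x0e = 51d4e6cc
  after D1: wrote 7B at 0x09 = cccf09ee990721
  after D2: wrote 8B at 0x14 = cccf09ee990721e6
  after D3: wrote 3B at 0x19 = 6778c3
query mem[0x17]=0xee, mem[0x06]=0x67, mem[0x1b]=0xc3, mem[0x10]=0xe6, mem[0x14]=0xcc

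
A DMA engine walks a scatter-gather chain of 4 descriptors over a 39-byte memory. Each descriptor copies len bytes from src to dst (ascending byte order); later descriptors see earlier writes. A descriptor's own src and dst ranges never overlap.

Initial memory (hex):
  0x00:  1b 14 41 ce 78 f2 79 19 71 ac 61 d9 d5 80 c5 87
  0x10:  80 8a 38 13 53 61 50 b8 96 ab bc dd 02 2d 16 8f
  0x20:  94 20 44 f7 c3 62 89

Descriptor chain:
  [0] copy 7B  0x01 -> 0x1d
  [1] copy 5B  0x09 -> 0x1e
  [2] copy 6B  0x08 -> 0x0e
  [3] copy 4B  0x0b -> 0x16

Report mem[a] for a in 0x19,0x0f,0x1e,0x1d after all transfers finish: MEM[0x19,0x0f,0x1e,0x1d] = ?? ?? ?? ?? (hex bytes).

[0] 0x01->0x1d len=7 : 14 41 ce 78 f2 79 19
[1] 0x09->0x1e len=5 : ac 61 d9 d5 80
[2] 0x08->0x0e len=6 : 71 ac 61 d9 d5 80
[3] 0x0b->0x16 len=4 : d9 d5 80 71
query mem[0x19]=0x71, mem[0x0f]=0xac, mem[0x1e]=0xac, mem[0x1d]=0x14

MEM[0x19,0x0f,0x1e,0x1d] = 71 ac ac 14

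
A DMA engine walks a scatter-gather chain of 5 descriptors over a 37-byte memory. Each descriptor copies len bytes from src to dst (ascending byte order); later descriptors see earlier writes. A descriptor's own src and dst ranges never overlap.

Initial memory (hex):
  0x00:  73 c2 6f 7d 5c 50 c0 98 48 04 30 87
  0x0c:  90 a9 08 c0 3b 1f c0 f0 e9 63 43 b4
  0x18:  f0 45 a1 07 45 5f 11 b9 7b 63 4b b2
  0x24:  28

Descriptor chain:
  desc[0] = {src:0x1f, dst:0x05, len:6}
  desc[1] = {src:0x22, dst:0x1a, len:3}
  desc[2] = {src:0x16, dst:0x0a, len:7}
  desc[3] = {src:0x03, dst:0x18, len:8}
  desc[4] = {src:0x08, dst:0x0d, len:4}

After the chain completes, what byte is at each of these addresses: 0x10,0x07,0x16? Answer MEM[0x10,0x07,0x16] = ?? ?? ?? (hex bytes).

D0: mem[0x05..0x0a] <- [b9 7b 63 4b b2 28]
D1: mem[0x1a..0x1c] <- [4b b2 28]
D2: mem[0x0a..0x10] <- [43 b4 f0 45 4b b2 28]
D3: mem[0x18..0x1f] <- [7d 5c b9 7b 63 4b b2 43]
D4: mem[0x0d..0x10] <- [4b b2 43 b4]
query mem[0x10]=0xb4, mem[0x07]=0x63, mem[0x16]=0x43

MEM[0x10,0x07,0x16] = b4 63 43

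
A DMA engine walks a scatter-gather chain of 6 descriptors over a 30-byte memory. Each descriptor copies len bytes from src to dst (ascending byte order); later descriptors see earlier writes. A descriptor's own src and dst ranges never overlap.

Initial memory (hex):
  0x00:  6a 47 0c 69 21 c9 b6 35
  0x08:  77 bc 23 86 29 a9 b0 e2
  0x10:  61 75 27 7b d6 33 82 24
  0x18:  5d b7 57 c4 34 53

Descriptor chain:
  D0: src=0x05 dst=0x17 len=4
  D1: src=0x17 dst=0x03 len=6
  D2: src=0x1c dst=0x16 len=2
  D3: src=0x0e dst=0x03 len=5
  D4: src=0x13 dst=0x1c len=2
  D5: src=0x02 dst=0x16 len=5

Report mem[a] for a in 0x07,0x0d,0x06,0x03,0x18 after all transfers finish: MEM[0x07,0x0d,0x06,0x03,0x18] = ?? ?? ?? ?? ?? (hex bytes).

  after D0: wrote 4B at 0x17 = c9b63577
  after D1: wrote 6B at 0x03 = c9b63577c434
  after D2: wrote 2B at 0x16 = 3453
  after D3: wrote 5B at 0x03 = b0e2617527
  after D4: wrote 2B at 0x1c = 7bd6
  after D5: wrote 5B at 0x16 = 0cb0e26175
query mem[0x07]=0x27, mem[0x0d]=0xa9, mem[0x06]=0x75, mem[0x03]=0xb0, mem[0x18]=0xe2

MEM[0x07,0x0d,0x06,0x03,0x18] = 27 a9 75 b0 e2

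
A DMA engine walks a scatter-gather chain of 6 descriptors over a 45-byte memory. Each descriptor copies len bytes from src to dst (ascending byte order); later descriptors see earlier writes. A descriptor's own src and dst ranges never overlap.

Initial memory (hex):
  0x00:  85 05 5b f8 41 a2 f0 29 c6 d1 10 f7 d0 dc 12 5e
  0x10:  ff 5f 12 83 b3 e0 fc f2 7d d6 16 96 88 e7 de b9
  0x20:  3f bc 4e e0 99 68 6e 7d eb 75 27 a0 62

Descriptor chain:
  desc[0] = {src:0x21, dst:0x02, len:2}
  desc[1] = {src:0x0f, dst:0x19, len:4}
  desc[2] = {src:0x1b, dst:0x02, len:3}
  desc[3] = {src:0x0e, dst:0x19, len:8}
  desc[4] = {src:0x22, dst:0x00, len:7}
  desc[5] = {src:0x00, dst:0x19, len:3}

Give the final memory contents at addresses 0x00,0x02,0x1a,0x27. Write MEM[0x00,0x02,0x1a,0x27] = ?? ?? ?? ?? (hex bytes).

MEM[0x00,0x02,0x1a,0x27] = 4e 99 e0 7d

D0: mem[0x02..0x03] <- [bc 4e]
D1: mem[0x19..0x1c] <- [5e ff 5f 12]
D2: mem[0x02..0x04] <- [5f 12 e7]
D3: mem[0x19..0x20] <- [12 5e ff 5f 12 83 b3 e0]
D4: mem[0x00..0x06] <- [4e e0 99 68 6e 7d eb]
D5: mem[0x19..0x1b] <- [4e e0 99]
query mem[0x00]=0x4e, mem[0x02]=0x99, mem[0x1a]=0xe0, mem[0x27]=0x7d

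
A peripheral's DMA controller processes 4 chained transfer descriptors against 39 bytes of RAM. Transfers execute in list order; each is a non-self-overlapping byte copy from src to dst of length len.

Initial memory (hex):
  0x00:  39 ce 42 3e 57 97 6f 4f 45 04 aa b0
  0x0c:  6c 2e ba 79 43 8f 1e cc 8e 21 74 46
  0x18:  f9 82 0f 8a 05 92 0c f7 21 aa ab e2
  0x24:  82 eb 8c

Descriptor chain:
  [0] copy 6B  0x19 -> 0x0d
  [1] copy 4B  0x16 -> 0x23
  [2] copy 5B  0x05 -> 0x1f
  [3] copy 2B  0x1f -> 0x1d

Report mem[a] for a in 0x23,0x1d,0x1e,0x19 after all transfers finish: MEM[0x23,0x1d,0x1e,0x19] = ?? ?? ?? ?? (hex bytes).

[0] 0x19->0x0d len=6 : 82 0f 8a 05 92 0c
[1] 0x16->0x23 len=4 : 74 46 f9 82
[2] 0x05->0x1f len=5 : 97 6f 4f 45 04
[3] 0x1f->0x1d len=2 : 97 6f
query mem[0x23]=0x04, mem[0x1d]=0x97, mem[0x1e]=0x6f, mem[0x19]=0x82

MEM[0x23,0x1d,0x1e,0x19] = 04 97 6f 82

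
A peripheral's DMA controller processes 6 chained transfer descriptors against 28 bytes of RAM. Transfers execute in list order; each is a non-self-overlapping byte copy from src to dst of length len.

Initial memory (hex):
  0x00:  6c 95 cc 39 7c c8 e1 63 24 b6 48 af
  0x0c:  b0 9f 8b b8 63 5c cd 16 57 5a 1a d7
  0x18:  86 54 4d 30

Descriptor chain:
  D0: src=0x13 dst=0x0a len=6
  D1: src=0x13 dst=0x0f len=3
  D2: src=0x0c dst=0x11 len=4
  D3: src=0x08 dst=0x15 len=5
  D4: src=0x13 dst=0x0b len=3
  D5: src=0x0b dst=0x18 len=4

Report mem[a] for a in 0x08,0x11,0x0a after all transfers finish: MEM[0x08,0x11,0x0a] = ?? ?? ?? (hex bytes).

#0 dst[0x0a+6] := {0x16,0x57,0x5a,0x1a,0xd7,0x86}
#1 dst[0x0f+3] := {0x16,0x57,0x5a}
#2 dst[0x11+4] := {0x5a,0x1a,0xd7,0x16}
#3 dst[0x15+5] := {0x24,0xb6,0x16,0x57,0x5a}
#4 dst[0x0b+3] := {0xd7,0x16,0x24}
#5 dst[0x18+4] := {0xd7,0x16,0x24,0xd7}
query mem[0x08]=0x24, mem[0x11]=0x5a, mem[0x0a]=0x16

MEM[0x08,0x11,0x0a] = 24 5a 16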